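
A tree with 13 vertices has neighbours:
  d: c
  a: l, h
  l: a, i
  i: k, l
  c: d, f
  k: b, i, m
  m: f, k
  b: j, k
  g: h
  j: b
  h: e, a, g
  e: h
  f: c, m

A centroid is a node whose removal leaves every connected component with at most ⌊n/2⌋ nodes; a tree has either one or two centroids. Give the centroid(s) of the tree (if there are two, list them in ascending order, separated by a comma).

Removing k splits the tree into components of sizes 6, 4, 2; the largest is 6 ≤ ⌊13/2⌋ = 6.
No neighbour of k does as well, so k is the unique centroid.

k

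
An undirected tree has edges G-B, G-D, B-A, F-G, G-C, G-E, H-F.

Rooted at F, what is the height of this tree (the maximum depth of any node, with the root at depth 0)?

3

The longest root-to-leaf path is F – G – B – A (3 edges).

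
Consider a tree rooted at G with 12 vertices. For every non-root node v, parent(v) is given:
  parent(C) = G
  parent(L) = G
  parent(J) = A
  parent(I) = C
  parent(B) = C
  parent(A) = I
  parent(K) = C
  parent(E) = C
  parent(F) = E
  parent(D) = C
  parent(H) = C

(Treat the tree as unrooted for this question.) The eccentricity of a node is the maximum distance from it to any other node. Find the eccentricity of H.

A farthest node from H is J.
The path H–C–I–A–J has 4 edges.

4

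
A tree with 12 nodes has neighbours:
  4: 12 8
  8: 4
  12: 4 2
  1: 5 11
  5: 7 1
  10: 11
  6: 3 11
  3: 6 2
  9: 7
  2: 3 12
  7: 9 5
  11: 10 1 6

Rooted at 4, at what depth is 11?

Path from 4 to 11: 4 – 12 – 2 – 3 – 6 – 11, which has 5 edges.

5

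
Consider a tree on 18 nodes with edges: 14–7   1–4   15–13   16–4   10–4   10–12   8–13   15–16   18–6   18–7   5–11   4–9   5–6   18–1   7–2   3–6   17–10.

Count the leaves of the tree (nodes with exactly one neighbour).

Degree-1 nodes: 2, 3, 8, 9, 11, 12, 14, 17 — 8 of them.

8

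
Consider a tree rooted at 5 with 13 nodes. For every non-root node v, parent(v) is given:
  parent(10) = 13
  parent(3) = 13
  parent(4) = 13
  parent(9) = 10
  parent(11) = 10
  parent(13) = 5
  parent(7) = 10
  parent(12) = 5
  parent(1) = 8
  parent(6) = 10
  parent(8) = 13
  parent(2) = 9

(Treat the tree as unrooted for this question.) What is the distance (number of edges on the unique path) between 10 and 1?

3

10–13–8–1: 3 edges.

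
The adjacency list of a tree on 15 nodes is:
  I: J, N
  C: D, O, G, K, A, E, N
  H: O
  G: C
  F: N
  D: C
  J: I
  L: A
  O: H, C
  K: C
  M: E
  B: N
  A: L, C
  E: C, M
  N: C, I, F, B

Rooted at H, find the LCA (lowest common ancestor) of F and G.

C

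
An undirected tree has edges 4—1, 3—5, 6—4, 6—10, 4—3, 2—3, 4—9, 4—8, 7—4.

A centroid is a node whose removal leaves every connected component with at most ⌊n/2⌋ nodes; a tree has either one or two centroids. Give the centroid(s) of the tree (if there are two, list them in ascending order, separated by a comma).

4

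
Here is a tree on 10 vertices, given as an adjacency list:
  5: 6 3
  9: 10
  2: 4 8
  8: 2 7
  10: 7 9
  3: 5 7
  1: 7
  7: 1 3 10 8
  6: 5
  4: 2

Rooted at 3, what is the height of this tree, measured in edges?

4

The longest root-to-leaf path is 3–7–8–2–4 (4 edges).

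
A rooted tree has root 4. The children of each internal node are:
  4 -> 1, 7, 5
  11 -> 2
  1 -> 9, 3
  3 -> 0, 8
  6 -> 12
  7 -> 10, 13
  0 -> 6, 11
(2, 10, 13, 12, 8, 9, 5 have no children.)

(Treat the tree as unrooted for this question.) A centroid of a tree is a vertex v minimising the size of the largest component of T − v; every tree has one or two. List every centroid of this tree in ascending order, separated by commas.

1, 3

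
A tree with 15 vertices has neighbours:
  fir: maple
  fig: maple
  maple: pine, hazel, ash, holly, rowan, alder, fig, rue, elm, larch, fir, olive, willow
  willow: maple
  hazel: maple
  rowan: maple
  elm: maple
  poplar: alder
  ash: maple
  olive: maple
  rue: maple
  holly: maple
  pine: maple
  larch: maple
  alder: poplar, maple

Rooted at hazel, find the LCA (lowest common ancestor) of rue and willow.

rue's ancestor chain is rue, maple, hazel and willow's is willow, maple, hazel; they first meet at maple.

maple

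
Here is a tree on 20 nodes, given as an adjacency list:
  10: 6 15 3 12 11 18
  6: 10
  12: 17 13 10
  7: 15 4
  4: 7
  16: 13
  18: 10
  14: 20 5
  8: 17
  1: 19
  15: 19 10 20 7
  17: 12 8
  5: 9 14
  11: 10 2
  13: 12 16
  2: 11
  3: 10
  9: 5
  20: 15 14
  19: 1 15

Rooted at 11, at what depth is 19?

3

11 → 10 → 15 → 19 — 3 edges.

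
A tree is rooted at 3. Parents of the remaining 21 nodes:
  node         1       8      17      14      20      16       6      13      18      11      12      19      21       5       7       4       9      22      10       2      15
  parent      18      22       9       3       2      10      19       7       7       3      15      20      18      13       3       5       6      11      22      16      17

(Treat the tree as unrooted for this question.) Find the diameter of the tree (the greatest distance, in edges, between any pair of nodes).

16

BFS from 12 reaches 4 last, at distance 16; BFS from 4 confirms no node is farther.
Path: 12-15-17-9-6-19-20-2-16-10-22-11-3-7-13-5-4.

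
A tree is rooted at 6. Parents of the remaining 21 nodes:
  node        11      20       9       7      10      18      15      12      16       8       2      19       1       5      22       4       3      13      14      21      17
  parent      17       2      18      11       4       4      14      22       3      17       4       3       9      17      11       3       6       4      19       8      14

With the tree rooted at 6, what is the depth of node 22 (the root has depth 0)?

6

Path from 6 to 22: 6 – 3 – 19 – 14 – 17 – 11 – 22, which has 6 edges.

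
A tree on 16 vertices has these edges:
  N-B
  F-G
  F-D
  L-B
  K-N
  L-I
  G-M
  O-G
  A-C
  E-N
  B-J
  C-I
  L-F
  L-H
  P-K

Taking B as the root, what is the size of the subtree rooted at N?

4

Descendants of N (including itself): N, E, K, P. That's 4.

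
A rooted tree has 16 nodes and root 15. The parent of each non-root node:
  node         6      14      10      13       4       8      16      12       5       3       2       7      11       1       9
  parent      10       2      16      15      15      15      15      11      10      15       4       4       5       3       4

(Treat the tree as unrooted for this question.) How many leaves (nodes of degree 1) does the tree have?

Exactly 8 nodes have a single neighbour: 1, 6, 7, 8, 9, 12, 13, 14.

8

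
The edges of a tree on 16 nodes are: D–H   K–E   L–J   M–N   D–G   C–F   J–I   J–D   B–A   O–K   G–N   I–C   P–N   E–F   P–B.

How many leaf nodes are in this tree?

5

The leaves are A, H, L, M, O.
That is 5 leaves.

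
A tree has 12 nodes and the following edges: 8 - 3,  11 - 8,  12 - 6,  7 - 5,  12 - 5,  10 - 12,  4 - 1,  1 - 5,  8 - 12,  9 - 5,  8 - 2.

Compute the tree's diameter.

Starting from 4, a farthest node is 3 at distance 5.
One longest path: 4–1–5–12–8–3.
So the diameter is 5.

5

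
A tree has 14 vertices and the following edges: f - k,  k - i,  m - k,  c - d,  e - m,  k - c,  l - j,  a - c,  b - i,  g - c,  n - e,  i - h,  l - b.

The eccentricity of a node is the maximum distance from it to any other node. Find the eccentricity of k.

4

The node farthest from k is j, via k-i-b-l-j — 4 edges.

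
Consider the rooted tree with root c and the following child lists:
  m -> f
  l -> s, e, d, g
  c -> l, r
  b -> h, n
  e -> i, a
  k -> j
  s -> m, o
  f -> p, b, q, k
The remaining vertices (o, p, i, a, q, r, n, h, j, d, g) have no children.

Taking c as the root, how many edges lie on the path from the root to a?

Climbing from a to the root: a–e–l–c. That's 3 steps.

3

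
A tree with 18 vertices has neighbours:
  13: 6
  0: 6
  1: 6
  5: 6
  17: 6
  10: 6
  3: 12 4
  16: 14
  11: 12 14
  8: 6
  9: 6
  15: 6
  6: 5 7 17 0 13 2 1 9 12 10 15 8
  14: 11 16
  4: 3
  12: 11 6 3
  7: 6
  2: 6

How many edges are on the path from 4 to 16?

4–3–12–11–14–16: 5 edges.

5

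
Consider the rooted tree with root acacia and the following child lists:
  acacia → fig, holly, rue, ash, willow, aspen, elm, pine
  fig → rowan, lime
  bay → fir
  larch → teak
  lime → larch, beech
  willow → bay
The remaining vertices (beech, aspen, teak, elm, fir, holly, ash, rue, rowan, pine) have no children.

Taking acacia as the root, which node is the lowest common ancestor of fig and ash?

acacia

fig's ancestor chain is fig, acacia and ash's is ash, acacia; they first meet at acacia.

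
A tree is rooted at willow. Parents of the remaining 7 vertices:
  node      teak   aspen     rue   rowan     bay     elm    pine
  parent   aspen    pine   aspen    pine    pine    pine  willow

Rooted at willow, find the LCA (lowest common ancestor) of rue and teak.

aspen

Ancestors of rue (toward the root): rue, aspen, pine, willow.
Ancestors of teak: teak, aspen, pine, willow.
The deepest node appearing in both lists is aspen.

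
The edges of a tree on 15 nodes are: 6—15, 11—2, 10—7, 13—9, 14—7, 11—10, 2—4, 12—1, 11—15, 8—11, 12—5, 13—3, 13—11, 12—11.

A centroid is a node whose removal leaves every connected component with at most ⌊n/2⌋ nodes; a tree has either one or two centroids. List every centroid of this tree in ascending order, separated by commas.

Removing 11 splits the tree into components of sizes 3, 3, 3, 2, 2, 1; the largest is 3 ≤ ⌊15/2⌋ = 7.
Every other node leaves some component of size > 7, so the centroid is unique.

11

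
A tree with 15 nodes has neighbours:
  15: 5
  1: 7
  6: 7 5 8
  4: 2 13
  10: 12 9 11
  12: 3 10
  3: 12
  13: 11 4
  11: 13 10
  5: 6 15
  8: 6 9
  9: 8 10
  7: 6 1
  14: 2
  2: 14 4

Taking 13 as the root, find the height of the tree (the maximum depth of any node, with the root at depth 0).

15 sits deepest: 13 – 11 – 10 – 9 – 8 – 6 – 5 – 15 — 7 edges from the root.

7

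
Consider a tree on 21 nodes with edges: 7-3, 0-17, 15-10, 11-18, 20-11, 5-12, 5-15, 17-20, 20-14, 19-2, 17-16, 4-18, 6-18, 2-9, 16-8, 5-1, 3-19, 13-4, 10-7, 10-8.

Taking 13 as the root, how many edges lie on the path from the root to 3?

Climbing from 3 to the root: 3 → 7 → 10 → 8 → 16 → 17 → 20 → 11 → 18 → 4 → 13. That's 10 steps.

10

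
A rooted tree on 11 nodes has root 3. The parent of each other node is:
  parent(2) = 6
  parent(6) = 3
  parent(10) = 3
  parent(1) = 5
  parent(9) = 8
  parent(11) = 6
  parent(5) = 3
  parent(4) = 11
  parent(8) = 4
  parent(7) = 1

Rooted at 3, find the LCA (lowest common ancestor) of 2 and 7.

3

Ancestors of 2 (toward the root): 2, 6, 3.
Ancestors of 7: 7, 1, 5, 3.
The deepest node appearing in both lists is 3.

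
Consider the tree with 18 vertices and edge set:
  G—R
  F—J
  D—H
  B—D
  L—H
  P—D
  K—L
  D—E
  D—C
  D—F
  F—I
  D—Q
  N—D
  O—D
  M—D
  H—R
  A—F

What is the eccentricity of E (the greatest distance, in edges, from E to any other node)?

4

A farthest node from E is G (K also at distance 4).
The path E – D – H – R – G has 4 edges.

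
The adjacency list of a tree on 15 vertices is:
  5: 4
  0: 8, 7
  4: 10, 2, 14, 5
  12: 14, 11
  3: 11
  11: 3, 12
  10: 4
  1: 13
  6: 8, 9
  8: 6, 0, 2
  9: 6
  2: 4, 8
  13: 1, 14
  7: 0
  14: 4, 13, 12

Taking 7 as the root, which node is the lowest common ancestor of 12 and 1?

Path 12→root: 12 14 4 2 8 0 7; path 1→root: 1 13 14 4 2 8 0 7.
First common node: 14.

14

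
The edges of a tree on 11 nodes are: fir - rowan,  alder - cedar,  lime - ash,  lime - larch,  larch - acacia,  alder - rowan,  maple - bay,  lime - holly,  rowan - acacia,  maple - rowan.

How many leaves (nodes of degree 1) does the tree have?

5

Exactly 5 nodes have a single neighbour: ash, bay, cedar, fir, holly.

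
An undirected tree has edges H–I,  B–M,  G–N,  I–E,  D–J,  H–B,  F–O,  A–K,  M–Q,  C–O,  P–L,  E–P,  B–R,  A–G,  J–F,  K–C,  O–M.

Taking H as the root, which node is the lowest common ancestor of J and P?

Path J→root: J F O M B H; path P→root: P E I H.
First common node: H.

H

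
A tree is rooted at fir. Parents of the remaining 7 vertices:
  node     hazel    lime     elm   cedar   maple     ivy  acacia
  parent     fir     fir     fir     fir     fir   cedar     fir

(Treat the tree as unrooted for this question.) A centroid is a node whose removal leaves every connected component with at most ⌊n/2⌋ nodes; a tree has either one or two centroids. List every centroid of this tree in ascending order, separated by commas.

If fir is removed the pieces have sizes 2, 1, 1, 1, 1, 1, all ≤ ⌊8/2⌋ = 4.
Every other node leaves some component of size > 4, so the centroid is unique.

fir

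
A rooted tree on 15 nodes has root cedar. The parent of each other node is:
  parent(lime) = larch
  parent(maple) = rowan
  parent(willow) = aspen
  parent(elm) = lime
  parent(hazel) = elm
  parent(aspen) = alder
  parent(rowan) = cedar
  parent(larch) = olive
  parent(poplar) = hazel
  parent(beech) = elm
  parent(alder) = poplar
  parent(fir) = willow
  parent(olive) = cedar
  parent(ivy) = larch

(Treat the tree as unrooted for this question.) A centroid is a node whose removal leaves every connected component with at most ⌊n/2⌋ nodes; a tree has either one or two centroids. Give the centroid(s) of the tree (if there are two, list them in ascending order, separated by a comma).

If elm is removed the pieces have sizes 7, 6, 1, all ≤ ⌊15/2⌋ = 7.
Every other node leaves some component of size > 7, so the centroid is unique.

elm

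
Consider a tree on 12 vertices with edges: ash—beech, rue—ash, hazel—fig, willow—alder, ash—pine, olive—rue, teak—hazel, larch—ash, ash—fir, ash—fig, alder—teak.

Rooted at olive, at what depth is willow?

Path from olive to willow: olive – rue – ash – fig – hazel – teak – alder – willow, which has 7 edges.

7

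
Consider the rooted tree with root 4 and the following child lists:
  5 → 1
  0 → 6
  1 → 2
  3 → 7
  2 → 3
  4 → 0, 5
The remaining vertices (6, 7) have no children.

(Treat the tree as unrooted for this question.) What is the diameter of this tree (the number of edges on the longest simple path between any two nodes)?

Starting from 7, a farthest node is 6 at distance 7.
One longest path: 7–3–2–1–5–4–0–6.
So the diameter is 7.

7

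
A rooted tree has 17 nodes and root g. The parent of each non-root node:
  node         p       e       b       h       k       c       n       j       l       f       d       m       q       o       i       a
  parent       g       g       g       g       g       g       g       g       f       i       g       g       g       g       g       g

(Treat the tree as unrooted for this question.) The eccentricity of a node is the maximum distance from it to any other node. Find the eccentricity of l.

A farthest node from l is n (a, d, m, j, b, q, h, k, o, p, c, e also at distance 4).
The path l-f-i-g-n has 4 edges.

4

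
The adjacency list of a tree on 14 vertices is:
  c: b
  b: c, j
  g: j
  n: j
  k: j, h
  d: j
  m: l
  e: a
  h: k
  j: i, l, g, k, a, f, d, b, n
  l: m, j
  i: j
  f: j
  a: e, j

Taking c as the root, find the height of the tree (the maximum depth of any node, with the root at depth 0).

4

e sits deepest: c–b–j–a–e — 4 edges from the root.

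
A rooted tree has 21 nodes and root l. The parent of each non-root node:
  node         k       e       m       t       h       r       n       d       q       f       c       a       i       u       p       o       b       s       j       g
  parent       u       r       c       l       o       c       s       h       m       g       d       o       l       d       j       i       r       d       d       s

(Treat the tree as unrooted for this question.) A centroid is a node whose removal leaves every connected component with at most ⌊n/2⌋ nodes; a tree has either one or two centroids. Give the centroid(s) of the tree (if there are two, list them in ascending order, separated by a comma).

d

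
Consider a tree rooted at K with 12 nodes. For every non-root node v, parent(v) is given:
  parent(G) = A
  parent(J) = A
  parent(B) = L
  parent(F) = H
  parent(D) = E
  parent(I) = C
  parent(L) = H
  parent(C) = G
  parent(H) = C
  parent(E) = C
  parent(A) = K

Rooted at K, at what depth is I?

K → A → G → C → I — 4 edges.

4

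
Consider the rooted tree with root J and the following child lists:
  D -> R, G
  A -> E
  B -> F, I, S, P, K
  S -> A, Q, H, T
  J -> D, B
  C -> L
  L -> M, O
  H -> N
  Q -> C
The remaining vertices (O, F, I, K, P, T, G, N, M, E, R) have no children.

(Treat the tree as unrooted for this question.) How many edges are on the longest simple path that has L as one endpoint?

7

A farthest node from L is R (G also at distance 7).
The path L-C-Q-S-B-J-D-R has 7 edges.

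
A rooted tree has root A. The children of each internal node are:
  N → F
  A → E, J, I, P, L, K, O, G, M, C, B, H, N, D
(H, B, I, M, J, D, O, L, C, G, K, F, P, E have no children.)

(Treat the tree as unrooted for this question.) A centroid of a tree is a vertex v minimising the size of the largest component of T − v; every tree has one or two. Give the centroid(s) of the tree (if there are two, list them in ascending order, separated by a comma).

If A is removed the pieces have sizes 2, 1, 1, 1, 1, 1, 1, 1, 1, 1, 1, 1, 1, 1, all ≤ ⌊16/2⌋ = 8.
No neighbour of A does as well, so A is the unique centroid.

A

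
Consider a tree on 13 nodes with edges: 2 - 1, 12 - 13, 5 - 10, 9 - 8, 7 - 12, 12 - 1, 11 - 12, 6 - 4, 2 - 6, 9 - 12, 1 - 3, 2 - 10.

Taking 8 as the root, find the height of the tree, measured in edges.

6

A deepest node is 5, reached by 8-9-12-1-2-10-5.
That path has 6 edges, so the height is 6.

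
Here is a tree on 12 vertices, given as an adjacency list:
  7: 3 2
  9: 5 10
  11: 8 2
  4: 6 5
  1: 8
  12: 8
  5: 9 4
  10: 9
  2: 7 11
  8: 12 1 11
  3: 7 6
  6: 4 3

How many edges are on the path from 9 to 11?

9 – 5 – 4 – 6 – 3 – 7 – 2 – 11: 7 edges.

7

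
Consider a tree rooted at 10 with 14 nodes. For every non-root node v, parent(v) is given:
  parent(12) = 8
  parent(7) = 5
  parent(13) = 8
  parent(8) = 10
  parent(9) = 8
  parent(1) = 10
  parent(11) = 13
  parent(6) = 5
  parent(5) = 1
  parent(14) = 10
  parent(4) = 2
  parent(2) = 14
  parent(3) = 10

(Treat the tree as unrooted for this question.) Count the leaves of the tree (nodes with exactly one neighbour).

Exactly 7 nodes have a single neighbour: 3, 4, 6, 7, 9, 11, 12.

7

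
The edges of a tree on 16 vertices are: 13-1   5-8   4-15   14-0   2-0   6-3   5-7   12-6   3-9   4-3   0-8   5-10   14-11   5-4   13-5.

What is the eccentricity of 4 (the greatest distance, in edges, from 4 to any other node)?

5

Distances from 4 peak at 5, attained at 11.
4–5–8–0–14–11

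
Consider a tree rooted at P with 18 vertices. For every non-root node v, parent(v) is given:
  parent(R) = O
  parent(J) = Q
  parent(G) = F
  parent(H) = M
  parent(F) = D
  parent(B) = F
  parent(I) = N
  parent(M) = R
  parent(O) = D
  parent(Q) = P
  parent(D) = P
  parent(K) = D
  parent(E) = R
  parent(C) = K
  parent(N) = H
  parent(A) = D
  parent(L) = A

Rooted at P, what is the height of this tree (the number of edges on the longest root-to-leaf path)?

7

The longest root-to-leaf path is P → D → O → R → M → H → N → I (7 edges).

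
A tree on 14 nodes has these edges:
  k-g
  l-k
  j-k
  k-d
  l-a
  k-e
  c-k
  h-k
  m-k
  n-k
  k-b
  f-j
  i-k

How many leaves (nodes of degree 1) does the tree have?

Degree-1 nodes: a, b, c, d, e, f, g, h, i, m, n — 11 of them.

11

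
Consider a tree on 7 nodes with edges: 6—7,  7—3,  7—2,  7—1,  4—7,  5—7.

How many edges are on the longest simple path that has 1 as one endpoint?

A farthest node from 1 is 2 (6, 5, 3, 4 also at distance 2).
The path 1–7–2 has 2 edges.

2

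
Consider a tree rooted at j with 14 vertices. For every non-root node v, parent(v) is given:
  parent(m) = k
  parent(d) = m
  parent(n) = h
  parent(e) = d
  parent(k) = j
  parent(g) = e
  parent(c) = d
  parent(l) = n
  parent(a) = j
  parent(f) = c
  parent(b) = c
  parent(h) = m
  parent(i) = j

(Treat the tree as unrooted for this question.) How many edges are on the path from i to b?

6

The path is i - j - k - m - d - c - b, which has 6 edges.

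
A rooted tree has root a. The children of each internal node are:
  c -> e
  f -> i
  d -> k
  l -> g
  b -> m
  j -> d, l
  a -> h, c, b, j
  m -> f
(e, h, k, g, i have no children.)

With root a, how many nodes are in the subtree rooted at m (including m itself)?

3

The subtree rooted at m contains: m, f, i — 3 nodes.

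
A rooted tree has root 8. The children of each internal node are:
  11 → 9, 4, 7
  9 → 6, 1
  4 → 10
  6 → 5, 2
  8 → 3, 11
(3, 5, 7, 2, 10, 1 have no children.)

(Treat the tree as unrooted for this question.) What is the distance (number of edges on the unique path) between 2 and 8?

2–6–9–11–8: 4 edges.

4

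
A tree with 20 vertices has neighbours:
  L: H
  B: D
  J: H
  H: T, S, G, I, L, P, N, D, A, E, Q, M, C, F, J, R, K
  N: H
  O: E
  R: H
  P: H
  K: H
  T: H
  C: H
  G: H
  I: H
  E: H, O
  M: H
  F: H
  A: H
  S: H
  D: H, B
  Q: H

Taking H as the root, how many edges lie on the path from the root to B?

2

Path from H to B: H → D → B, which has 2 edges.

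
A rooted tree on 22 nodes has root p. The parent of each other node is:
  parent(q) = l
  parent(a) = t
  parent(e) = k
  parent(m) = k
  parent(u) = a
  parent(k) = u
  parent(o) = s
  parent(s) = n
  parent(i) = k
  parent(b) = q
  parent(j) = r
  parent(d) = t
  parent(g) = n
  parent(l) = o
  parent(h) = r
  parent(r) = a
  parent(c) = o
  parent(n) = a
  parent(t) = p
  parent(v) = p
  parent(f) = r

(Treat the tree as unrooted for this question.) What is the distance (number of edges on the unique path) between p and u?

Walking from p: p - t - a - u. Length 3.

3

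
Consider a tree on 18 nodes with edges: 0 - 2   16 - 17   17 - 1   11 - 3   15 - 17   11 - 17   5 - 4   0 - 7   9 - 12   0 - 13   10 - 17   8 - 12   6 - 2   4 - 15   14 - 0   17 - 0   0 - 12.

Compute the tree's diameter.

Starting from 6, a farthest node is 5 at distance 6.
One longest path: 6-2-0-17-15-4-5.
So the diameter is 6.

6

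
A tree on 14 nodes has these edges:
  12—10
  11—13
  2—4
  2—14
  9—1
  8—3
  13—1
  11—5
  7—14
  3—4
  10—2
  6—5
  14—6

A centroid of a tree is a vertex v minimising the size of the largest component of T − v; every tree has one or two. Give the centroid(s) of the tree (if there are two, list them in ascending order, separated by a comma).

Delete 14: the remaining components have sizes 6, 6, 1. Max 6 ≤ 7, so 14 is a centroid.
No neighbour of 14 does as well, so 14 is the unique centroid.

14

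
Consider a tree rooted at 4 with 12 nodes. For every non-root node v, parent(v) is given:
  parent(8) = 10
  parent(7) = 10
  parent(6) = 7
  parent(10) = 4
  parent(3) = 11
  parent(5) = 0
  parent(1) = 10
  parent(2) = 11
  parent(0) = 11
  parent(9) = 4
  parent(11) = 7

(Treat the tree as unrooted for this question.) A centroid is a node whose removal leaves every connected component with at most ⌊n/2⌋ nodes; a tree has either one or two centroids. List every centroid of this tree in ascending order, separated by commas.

7

Delete 7: the remaining components have sizes 5, 5, 1. Max 5 ≤ 6, so 7 is a centroid.
No neighbour of 7 does as well, so 7 is the unique centroid.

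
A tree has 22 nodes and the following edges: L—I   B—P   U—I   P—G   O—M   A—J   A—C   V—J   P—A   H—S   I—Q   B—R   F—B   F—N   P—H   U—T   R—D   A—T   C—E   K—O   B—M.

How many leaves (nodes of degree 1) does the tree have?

9

Degree-1 nodes: D, E, G, K, L, N, Q, S, V — 9 of them.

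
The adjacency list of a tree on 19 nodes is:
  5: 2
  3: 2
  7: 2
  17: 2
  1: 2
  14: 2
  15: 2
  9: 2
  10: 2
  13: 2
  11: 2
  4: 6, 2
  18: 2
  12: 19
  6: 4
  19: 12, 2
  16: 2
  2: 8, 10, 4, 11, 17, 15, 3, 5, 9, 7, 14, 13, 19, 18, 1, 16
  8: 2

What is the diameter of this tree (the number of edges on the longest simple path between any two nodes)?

Starting from 6, a farthest node is 12 at distance 4.
One longest path: 6–4–2–19–12.
So the diameter is 4.

4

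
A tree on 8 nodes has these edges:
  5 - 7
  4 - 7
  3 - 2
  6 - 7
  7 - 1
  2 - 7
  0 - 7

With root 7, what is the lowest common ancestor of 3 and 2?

2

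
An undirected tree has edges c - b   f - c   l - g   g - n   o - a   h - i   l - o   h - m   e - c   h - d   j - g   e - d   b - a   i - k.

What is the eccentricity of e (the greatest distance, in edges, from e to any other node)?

7

A farthest node from e is n (j also at distance 7).
The path e–c–b–a–o–l–g–n has 7 edges.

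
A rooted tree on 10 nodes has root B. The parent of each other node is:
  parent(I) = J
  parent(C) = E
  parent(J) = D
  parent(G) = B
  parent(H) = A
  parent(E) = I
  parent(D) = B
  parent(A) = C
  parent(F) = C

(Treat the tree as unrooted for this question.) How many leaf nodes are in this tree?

3

Exactly 3 nodes have a single neighbour: F, G, H.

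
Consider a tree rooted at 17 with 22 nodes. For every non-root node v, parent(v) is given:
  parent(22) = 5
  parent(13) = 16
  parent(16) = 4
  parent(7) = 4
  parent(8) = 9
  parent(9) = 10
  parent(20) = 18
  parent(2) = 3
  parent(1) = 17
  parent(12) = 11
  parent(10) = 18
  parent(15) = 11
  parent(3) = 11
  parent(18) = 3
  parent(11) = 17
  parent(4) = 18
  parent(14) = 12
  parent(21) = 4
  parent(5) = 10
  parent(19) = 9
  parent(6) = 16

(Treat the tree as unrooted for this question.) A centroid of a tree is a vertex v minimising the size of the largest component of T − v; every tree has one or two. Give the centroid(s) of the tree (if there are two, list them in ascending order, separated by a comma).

If 18 is removed the pieces have sizes 8, 6, 6, 1, all ≤ ⌊22/2⌋ = 11.
No neighbour of 18 does as well, so 18 is the unique centroid.

18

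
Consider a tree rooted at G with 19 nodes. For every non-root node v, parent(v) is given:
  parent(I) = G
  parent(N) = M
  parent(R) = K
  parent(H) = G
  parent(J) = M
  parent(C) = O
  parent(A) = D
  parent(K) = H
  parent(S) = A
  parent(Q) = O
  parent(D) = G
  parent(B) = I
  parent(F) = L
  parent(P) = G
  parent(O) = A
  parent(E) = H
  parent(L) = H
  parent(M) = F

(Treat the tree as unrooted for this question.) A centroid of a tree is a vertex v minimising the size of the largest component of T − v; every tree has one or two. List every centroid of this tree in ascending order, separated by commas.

G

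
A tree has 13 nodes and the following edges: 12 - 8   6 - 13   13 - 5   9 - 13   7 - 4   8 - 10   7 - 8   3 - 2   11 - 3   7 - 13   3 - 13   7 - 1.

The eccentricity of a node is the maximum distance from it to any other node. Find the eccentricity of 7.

The node farthest from 7 is 11 (2 also at distance 3), via 7-13-3-11 — 3 edges.

3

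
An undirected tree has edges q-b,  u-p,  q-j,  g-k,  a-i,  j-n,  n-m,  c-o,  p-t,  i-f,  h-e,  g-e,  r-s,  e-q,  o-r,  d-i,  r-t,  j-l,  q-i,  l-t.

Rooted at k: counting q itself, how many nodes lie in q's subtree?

17

The subtree rooted at q contains: q, j, b, i, l, n, f, a, d, t, m, r, p, o, s, u, c — 17 nodes.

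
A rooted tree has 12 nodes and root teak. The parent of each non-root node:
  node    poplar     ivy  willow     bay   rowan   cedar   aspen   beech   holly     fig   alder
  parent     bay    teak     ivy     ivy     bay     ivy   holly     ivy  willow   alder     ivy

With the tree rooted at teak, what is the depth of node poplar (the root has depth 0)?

Path from teak to poplar: teak–ivy–bay–poplar, which has 3 edges.

3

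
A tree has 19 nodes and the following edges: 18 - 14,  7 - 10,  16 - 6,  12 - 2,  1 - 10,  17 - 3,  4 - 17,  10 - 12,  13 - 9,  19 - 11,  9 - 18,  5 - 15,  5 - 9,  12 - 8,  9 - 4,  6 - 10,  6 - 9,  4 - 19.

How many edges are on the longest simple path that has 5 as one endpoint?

5

A farthest node from 5 is 2 (8 also at distance 5).
The path 5-9-6-10-12-2 has 5 edges.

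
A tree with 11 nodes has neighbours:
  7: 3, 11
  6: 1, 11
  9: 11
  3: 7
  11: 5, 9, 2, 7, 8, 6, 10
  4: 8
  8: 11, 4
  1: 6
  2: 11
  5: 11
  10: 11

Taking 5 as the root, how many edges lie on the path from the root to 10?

Path from 5 to 10: 5–11–10, which has 2 edges.

2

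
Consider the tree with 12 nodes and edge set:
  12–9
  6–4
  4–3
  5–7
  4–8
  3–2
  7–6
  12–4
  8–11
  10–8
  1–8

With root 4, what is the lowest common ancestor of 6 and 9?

4

6's ancestor chain is 6, 4 and 9's is 9, 12, 4; they first meet at 4.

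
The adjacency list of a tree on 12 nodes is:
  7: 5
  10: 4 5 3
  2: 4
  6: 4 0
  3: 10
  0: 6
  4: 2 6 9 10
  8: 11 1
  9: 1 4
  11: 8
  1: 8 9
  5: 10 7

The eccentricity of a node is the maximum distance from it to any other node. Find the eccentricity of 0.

6

A farthest node from 0 is 11.
The path 0 – 6 – 4 – 9 – 1 – 8 – 11 has 6 edges.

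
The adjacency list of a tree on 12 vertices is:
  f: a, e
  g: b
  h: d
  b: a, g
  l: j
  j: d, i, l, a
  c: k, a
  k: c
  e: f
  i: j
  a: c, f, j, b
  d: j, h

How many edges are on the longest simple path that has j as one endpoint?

3

A farthest node from j is k (g, e also at distance 3).
The path j-a-c-k has 3 edges.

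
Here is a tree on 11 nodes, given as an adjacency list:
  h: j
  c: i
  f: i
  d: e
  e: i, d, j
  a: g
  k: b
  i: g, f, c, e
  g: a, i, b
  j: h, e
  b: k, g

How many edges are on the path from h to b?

5

The path is h – j – e – i – g – b, which has 5 edges.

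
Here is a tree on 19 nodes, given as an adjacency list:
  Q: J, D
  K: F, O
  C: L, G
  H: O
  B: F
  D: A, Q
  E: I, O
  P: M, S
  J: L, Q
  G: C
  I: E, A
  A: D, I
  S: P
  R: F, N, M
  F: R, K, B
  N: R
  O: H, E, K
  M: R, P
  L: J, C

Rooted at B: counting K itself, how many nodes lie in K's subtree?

Descendants of K (including itself): K, O, E, H, I, A, D, Q, J, L, C, G. That's 12.

12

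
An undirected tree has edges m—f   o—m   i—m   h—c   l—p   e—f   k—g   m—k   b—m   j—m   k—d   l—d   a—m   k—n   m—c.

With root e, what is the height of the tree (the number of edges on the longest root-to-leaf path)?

A deepest node is p, reached by e → f → m → k → d → l → p.
That path has 6 edges, so the height is 6.

6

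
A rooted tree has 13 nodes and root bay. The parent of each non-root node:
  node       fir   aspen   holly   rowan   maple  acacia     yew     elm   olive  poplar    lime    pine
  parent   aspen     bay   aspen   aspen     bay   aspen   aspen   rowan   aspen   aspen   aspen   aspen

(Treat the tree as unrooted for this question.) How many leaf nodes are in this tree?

Degree-1 nodes: acacia, elm, fir, holly, lime, maple, olive, pine, poplar, yew — 10 of them.

10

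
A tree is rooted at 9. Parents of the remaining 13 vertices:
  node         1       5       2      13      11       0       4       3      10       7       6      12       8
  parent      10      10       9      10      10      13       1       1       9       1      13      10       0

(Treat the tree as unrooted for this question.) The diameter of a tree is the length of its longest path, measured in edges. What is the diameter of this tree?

5

Starting from 8, a farthest node is 4 at distance 5.
One longest path: 8–0–13–10–1–4.
So the diameter is 5.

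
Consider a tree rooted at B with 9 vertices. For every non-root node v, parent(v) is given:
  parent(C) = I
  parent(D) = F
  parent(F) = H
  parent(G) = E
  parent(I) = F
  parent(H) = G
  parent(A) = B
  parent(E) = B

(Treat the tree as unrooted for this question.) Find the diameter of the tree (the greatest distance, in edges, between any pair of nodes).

BFS from A reaches C last, at distance 7; BFS from C confirms no node is farther.
Path: A – B – E – G – H – F – I – C.

7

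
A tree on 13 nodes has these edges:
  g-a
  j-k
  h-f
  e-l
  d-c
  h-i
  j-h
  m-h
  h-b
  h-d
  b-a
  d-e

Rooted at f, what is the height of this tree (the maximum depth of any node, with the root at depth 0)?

4

The longest root-to-leaf path is f – h – d – e – l (4 edges).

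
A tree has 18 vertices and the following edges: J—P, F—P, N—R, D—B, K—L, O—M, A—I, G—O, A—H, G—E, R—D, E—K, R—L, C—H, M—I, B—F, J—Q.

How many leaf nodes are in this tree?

3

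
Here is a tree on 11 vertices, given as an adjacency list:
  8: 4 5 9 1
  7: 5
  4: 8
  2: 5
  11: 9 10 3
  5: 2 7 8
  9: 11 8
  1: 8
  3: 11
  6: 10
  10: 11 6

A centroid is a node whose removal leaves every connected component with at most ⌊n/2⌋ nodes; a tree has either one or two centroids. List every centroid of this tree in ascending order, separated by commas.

8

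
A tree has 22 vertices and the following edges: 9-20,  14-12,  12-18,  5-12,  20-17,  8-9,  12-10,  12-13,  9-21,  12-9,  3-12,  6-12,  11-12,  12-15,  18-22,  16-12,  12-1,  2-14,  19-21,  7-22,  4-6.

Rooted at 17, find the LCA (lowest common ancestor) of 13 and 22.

12

Ancestors of 13 (toward the root): 13, 12, 9, 20, 17.
Ancestors of 22: 22, 18, 12, 9, 20, 17.
The deepest node appearing in both lists is 12.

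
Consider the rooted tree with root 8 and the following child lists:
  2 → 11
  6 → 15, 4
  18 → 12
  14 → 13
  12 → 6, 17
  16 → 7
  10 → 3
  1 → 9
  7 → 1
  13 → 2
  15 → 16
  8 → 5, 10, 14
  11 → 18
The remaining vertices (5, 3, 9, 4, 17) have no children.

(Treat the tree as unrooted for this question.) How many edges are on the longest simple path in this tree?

14

BFS from 9 reaches 3 last, at distance 14; BFS from 3 confirms no node is farther.
Path: 9–1–7–16–15–6–12–18–11–2–13–14–8–10–3.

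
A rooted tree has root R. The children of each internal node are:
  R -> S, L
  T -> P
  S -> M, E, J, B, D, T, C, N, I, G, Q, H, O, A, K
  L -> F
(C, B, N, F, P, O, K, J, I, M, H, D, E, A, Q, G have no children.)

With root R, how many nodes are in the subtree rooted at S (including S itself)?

S's subtree: {S, I, T, M, O, H, D, G, Q, B, E, A, C, J, N, K, P}, size 17.

17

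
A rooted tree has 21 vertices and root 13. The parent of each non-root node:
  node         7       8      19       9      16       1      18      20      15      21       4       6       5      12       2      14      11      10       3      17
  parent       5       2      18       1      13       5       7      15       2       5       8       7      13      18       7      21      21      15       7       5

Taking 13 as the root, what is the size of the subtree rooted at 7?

12

7's subtree: {7, 2, 18, 3, 6, 15, 8, 19, 12, 10, 20, 4}, size 12.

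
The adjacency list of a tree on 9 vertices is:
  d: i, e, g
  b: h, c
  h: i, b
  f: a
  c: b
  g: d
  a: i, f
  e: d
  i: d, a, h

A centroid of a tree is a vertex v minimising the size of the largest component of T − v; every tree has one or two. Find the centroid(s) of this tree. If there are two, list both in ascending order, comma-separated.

If i is removed the pieces have sizes 3, 3, 2, all ≤ ⌊9/2⌋ = 4.
Every other node leaves some component of size > 4, so the centroid is unique.

i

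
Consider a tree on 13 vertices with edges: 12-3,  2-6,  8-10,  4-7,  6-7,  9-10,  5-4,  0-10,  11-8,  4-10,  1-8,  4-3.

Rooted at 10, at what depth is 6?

10–4–7–6 — 3 edges.

3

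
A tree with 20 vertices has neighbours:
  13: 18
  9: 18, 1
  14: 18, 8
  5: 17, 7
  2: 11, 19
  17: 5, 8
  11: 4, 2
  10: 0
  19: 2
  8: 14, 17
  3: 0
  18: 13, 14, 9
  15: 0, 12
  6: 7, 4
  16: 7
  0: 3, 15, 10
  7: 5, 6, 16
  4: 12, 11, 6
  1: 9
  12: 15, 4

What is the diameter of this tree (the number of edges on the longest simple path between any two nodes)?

A longest path is 10 – 0 – 15 – 12 – 4 – 6 – 7 – 5 – 17 – 8 – 14 – 18 – 9 – 1, with 13 edges.

13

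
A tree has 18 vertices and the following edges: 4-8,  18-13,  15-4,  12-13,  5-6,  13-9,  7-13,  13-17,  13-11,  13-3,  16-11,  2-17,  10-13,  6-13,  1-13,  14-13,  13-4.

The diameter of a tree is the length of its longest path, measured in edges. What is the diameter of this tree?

BFS from 16 reaches 5 last, at distance 4; BFS from 5 confirms no node is farther.
Path: 16 - 11 - 13 - 6 - 5.

4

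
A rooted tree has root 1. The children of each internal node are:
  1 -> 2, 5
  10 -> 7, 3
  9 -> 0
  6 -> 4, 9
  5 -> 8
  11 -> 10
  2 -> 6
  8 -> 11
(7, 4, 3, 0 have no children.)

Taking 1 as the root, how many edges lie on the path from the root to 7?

Path from 1 to 7: 1 – 5 – 8 – 11 – 10 – 7, which has 5 edges.

5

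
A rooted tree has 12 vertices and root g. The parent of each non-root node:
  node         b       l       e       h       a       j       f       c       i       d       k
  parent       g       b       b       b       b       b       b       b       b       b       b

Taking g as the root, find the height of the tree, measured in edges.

2

A deepest node is a, reached by g-b-a.
That path has 2 edges, so the height is 2.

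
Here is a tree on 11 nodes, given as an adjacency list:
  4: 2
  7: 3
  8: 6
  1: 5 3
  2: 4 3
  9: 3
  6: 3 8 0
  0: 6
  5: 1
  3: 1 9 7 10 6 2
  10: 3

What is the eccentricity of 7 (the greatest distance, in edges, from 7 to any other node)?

3

Distances from 7 peak at 3, attained at 8 (4, 0, 5 also at distance 3).
7–3–6–8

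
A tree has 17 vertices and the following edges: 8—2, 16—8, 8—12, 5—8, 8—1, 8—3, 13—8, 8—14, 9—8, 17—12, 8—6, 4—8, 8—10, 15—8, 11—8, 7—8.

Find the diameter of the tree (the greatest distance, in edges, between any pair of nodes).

3

A longest path is 17 - 12 - 8 - 2, with 3 edges.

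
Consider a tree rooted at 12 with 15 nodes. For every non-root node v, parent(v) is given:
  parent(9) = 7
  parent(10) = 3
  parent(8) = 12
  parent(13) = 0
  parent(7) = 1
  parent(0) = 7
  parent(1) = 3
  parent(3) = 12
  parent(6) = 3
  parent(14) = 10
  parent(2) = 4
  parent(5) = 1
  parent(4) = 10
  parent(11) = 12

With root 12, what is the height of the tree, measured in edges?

13 sits deepest: 12–3–1–7–0–13 — 5 edges from the root.

5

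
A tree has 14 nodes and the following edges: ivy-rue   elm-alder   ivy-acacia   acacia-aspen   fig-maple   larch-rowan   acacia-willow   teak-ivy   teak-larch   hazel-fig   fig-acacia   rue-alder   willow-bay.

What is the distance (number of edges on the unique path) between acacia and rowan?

The path is acacia–ivy–teak–larch–rowan, which has 4 edges.

4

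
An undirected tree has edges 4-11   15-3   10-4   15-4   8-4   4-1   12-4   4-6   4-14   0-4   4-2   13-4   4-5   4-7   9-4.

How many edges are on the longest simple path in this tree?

Starting from 3, a farthest node is 13 at distance 3.
One longest path: 3–15–4–13.
So the diameter is 3.

3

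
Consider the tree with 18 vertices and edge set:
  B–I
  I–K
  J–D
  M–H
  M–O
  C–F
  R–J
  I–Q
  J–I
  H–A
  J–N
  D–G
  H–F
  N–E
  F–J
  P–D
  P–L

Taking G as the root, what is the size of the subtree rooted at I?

The subtree rooted at I contains: I, Q, K, B — 4 nodes.

4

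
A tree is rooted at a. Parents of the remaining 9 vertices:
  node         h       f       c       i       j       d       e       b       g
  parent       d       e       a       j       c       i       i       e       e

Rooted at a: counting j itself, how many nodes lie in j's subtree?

The subtree rooted at j contains: j, i, e, d, b, g, f, h — 8 nodes.

8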